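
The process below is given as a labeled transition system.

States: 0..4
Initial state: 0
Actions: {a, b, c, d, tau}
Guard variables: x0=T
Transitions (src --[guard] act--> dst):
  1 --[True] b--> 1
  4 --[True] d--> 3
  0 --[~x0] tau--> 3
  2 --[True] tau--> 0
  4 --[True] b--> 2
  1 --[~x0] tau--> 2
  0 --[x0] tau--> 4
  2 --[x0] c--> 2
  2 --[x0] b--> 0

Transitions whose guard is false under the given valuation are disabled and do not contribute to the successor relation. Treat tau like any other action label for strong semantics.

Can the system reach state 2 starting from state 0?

Answer: REACHABLE

Working:
Guard filter leaves 7 enabled edge(s).
Layer 0: {0}
Layer 1: {4}  now seen {0,4}
Layer 2: {2,3}  now seen {0,2,3,4}
R = {0,2,3,4}
Path to 2: tau·b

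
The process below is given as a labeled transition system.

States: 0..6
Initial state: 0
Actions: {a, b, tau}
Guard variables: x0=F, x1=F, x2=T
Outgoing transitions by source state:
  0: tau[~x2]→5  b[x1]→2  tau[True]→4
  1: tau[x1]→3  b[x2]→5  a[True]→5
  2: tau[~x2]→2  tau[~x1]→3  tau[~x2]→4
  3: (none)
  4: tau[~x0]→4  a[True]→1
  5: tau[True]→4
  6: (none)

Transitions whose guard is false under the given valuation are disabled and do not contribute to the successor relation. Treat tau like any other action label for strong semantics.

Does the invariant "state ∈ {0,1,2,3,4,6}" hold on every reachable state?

Inv-set: {0,1,2,3,4,6}
Reach set: {0,1,4,5}
  0: ok
  1: ok
  4: ok
  5: ✗ unsafe
reach 5 via tau·a·b — violates

Answer: INVARIANT VIOLATED at state 5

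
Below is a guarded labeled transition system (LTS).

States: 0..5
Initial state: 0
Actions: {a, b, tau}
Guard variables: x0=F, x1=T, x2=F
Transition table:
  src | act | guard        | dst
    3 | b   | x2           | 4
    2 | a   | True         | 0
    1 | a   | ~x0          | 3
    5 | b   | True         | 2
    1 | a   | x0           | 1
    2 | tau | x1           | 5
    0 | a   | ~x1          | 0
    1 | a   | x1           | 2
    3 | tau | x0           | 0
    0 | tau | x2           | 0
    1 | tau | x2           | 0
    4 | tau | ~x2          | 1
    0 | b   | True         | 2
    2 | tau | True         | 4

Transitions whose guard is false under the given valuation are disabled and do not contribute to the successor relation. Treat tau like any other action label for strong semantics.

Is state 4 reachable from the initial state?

Answer: REACHABLE

Working:
After dropping false guards: 8 live edges.
depth 0: {0}
depth 1: {2}  total {0,2}
depth 2: {4,5}  total {0,2,4,5}
depth 3: {1}  total {0,1,2,4,5}
depth 4: {3}  total {0,1,2,3,4,5}
Reachable = {0,1,2,3,4,5}
witness 4: b·tau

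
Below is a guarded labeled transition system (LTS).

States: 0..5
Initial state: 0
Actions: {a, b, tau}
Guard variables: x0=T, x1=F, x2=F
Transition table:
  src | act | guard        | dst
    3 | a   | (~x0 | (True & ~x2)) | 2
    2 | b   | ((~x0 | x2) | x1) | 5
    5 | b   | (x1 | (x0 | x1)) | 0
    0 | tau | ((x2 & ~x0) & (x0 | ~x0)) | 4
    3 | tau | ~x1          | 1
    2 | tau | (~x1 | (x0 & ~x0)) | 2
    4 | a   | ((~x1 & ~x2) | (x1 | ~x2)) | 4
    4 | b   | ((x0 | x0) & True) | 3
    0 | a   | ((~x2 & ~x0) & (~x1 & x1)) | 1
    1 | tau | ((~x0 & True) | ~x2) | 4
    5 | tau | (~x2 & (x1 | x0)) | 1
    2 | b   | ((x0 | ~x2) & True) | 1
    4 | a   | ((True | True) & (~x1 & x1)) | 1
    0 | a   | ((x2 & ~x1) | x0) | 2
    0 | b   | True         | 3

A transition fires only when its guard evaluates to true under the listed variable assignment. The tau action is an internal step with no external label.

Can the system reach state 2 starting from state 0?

11 transition(s) survive guard evaluation.
L0 = {0}
L1 = {2,3}  total {0,2,3}
L2 = {1}  total {0,1,2,3}
L3 = {4}  total {0,1,2,3,4}
Reach set: {0,1,2,3,4}
trace reaching 2: a

Answer: REACHABLE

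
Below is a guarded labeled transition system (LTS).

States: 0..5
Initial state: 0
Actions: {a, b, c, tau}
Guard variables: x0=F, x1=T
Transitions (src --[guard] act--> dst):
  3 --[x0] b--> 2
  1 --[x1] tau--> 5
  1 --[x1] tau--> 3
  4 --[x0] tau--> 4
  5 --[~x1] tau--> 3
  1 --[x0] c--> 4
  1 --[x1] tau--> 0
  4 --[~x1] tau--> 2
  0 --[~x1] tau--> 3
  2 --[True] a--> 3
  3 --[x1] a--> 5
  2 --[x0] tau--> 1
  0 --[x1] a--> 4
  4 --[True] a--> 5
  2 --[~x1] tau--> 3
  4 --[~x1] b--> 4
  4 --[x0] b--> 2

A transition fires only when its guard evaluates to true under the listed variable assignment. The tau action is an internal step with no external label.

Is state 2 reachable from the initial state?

Answer: UNREACHABLE

Analysis:
7 transition(s) survive guard evaluation.
depth 0: {0}
depth 1: {4}  cumulative {0,4}
depth 2: {5}  cumulative {0,4,5}
Reach set: {0,4,5}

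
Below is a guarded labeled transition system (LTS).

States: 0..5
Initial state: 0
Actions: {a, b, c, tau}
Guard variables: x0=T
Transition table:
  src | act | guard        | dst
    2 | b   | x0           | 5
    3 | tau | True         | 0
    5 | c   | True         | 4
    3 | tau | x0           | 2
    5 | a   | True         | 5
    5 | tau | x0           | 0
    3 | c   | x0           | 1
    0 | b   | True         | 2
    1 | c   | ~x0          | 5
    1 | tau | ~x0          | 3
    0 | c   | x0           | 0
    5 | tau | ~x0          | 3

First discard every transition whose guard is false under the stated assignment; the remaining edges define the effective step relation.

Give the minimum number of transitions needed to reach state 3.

Answer: UNREACHABLE

Working:
BFS to 3:
  Layer 0: {0}
  Layer 1: {2}
  Layer 2: {5}
  Layer 3: {4}
3 never appears.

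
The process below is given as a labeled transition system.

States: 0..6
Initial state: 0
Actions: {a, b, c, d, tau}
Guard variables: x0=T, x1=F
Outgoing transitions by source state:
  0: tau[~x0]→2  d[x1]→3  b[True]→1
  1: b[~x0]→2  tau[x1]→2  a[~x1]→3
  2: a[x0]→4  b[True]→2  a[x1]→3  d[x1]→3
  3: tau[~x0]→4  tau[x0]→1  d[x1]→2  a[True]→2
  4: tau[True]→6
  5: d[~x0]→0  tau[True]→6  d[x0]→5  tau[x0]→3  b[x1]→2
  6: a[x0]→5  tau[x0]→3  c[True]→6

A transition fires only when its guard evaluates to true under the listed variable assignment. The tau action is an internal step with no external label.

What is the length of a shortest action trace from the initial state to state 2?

Answer: 3

Trace:
BFS to 2:
  L0 = {0}
  L1 = {1}
  L2 = {3}
  L3 = {2}
2 enters at depth 3; path b·a·a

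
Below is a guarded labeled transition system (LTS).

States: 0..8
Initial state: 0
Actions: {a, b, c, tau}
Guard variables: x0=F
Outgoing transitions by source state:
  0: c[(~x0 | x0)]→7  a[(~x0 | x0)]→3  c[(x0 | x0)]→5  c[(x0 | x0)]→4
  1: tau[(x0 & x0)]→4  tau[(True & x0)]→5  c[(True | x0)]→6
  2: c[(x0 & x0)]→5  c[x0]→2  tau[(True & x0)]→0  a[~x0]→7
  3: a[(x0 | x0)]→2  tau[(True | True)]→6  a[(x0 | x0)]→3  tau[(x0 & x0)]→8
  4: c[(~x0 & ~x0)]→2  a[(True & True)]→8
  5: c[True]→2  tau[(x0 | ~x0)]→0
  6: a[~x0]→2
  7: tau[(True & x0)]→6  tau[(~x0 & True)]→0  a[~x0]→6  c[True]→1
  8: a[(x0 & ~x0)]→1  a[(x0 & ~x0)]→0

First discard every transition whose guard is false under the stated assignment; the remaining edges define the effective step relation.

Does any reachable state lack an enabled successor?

Reach set: {0,1,2,3,6,7}
  0: a→3  c→7  [deg 2]
  1: c→6  [deg 1]
  2: a→7  [deg 1]
  3: tau→6  [deg 1]
  6: a→2  [deg 1]
  7: a→6  c→1  tau→0  [deg 3]

Answer: DEADLOCK-FREE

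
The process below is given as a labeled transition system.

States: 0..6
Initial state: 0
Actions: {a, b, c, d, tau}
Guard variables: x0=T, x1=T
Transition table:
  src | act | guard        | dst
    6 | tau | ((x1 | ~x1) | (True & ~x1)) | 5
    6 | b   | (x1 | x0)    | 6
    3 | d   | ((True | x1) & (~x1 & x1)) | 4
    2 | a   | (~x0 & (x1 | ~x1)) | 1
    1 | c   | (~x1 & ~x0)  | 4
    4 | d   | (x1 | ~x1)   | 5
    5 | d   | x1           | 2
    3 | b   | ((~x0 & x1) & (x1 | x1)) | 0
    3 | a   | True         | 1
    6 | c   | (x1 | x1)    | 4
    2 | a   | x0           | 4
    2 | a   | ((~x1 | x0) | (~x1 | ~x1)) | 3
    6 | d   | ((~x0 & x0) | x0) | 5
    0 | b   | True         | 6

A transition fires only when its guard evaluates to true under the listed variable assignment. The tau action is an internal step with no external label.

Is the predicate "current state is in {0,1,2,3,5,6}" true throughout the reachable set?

Inv-set: {0,1,2,3,5,6}
R = {0,1,2,3,4,5,6}
  0: ✓
  1: ✓
  2: ✓
  3: ✓
  4: outside
  5: ✓
  6: ✓
witness against invariant: b·c → 4

Answer: INVARIANT VIOLATED at state 4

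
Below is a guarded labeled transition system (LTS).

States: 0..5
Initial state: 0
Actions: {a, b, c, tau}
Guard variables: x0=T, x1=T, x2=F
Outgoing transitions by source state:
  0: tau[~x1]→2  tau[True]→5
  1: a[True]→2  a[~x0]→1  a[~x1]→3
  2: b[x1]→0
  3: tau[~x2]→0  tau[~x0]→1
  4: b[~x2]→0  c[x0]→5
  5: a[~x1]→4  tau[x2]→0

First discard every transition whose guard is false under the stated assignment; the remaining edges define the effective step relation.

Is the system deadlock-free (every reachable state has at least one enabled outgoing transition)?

R = {0,5}
  0: tau→5  [deg 1]
  5: ∅  [deadlock]
trace reaching 5: tau

Answer: DEADLOCK at state 5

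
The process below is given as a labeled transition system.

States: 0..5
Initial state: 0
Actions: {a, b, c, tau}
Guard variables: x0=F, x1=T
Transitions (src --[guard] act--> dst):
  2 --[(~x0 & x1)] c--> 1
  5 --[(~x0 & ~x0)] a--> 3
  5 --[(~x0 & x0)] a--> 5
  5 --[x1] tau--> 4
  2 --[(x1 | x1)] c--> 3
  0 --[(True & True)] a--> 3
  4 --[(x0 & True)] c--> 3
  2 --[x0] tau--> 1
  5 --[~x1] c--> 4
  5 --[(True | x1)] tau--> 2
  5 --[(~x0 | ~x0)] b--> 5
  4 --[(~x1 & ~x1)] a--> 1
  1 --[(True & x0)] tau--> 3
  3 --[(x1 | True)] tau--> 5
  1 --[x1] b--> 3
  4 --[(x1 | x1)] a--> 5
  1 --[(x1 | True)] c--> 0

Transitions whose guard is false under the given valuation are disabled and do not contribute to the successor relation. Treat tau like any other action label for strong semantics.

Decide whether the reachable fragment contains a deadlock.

Answer: DEADLOCK-FREE

Trace:
Reach set: {0,1,2,3,4,5}
  0: a→3  [1 out]
  1: b→3  c→0  [2 out]
  2: c→1  c→3  [2 out]
  3: tau→5  [1 out]
  4: a→5  [1 out]
  5: a→3  b→5  tau→2  tau→4  [4 out]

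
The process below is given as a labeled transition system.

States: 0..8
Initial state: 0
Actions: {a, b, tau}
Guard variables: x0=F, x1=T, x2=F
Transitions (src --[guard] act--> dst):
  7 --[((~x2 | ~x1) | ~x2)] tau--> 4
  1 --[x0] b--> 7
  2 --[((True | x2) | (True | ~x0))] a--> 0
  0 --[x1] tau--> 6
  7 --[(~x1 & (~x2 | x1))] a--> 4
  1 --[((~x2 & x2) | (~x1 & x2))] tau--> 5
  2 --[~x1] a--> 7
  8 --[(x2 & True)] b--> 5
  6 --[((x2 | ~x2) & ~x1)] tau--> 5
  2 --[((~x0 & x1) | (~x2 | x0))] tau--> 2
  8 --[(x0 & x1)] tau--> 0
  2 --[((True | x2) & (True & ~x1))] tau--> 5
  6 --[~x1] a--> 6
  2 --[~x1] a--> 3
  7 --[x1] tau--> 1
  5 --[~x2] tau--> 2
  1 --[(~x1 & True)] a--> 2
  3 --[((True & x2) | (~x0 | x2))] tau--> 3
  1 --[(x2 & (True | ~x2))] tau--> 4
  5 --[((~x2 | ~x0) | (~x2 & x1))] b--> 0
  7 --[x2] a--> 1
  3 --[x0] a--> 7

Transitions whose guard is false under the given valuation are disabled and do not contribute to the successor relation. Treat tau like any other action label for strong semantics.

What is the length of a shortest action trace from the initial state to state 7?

Answer: UNREACHABLE

Analysis:
Breadth-first toward 7:
  L0 = {0}
  L1 = {6}
7 never appears.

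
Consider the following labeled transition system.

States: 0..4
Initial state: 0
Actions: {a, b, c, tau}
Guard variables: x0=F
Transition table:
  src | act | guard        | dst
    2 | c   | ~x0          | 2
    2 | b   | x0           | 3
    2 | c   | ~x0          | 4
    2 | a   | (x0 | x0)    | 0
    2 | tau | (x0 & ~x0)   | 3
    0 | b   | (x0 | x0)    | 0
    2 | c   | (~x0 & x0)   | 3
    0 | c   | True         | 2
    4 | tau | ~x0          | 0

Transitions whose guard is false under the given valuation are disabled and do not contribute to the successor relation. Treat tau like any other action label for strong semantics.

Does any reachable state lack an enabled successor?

R = {0,2,4}
  0: c→2  [deg 1]
  2: c→2  c→4  [deg 2]
  4: tau→0  [deg 1]

Answer: DEADLOCK-FREE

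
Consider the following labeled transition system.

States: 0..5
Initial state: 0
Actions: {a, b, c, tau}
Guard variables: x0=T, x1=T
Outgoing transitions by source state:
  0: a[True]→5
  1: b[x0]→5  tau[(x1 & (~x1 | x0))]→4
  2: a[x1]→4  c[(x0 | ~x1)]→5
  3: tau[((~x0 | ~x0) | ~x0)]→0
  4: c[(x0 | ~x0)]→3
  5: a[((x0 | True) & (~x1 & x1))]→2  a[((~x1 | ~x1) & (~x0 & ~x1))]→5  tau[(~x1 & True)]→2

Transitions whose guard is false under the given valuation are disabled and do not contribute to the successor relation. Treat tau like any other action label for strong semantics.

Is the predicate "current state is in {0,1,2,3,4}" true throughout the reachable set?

Answer: INVARIANT VIOLATED at state 5

Trace:
Safe = {0,1,2,3,4}
Reachable = {0,5}
  0: ✓
  5: VIOLATES
counterexample path to 5: a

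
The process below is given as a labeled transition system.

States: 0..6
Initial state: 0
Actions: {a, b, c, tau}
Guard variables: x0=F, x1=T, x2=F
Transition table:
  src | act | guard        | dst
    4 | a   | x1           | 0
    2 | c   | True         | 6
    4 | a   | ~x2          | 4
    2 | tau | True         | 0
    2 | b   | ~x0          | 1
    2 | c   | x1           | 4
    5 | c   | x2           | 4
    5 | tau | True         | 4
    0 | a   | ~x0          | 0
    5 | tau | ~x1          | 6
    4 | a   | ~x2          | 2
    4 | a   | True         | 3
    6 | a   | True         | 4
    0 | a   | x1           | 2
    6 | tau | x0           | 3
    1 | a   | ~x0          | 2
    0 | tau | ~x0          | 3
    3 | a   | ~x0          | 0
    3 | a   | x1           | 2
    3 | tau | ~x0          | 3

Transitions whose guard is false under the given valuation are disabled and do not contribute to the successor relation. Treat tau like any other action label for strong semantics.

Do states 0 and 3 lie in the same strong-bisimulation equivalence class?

Answer: BISIMILAR

Trace:
Refine partition for ~:
  P[0] = {{0,1,2,3,4,5,6}}
  P[1] = {{0,3},{1,4,6},{2},{5}}
  P[2] = {{0,3},{1},{2},{4},{5},{6}}
Fixed point at round 3; 6 class(es).
[0]={0,3}  [3]={0,3}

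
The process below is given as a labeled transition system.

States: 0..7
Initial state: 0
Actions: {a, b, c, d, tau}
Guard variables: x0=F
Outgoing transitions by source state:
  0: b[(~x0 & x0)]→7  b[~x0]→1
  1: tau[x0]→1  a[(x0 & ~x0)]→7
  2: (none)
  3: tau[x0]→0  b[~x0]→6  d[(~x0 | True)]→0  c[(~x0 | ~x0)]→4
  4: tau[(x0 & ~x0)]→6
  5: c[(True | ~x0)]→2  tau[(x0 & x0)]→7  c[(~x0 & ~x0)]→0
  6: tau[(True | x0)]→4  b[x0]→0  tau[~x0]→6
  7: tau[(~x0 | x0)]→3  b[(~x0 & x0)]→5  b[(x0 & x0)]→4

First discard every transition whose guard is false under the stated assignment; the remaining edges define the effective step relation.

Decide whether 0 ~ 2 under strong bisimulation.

Refine partition for ~:
  π0 = {{0,1,2,3,4,5,6,7}}
  π1 = {{0},{1,2,4},{3},{5},{6,7}}
  π2 = {{0},{1,2,4},{3},{5},{6},{7}}
stable after 3 split(s): 6 block(s)
0∈{0}, 2∈{1,2,4}

Answer: NOT BISIMILAR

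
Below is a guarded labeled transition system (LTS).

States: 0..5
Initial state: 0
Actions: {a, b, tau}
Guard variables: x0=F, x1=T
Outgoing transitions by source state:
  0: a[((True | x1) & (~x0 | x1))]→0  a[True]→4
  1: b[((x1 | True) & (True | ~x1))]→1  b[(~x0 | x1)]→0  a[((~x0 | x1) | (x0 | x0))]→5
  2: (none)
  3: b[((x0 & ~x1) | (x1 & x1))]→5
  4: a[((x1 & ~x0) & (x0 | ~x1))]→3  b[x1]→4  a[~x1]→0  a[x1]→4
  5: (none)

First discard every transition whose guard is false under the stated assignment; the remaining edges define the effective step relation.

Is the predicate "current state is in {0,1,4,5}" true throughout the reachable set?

Safe = {0,1,4,5}
Reach set: {0,4}
  0: ✓
  4: ✓

Answer: INVARIANT HOLDS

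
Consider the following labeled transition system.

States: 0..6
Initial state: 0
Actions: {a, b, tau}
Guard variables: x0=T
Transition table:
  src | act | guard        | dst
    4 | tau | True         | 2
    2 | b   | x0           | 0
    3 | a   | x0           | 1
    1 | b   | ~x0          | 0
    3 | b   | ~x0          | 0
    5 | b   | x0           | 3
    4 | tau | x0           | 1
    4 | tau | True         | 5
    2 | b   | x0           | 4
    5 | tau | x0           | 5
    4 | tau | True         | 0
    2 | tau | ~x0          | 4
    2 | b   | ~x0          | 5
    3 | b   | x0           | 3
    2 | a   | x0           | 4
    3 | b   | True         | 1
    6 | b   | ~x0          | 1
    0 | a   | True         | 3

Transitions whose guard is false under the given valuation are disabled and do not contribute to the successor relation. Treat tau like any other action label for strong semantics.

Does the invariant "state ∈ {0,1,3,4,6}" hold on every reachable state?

Answer: INVARIANT HOLDS

Analysis:
Allowed set {0,1,3,4,6}
Reachable = {0,1,3}
  0: ok
  1: ok
  3: ok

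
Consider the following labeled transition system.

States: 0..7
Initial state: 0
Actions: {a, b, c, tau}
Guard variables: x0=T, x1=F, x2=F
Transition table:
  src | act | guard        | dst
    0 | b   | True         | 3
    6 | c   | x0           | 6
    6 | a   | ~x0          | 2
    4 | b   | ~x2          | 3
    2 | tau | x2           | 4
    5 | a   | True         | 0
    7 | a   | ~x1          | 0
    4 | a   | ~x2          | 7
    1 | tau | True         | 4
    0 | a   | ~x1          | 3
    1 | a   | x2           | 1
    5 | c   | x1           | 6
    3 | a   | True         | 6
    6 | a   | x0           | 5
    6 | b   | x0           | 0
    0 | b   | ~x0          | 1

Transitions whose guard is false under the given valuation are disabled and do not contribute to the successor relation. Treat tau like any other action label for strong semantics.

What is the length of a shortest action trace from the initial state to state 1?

Answer: UNREACHABLE

Analysis:
BFS to 1:
  Layer 0: {0}
  Layer 1: {3}
  Layer 2: {6}
  Layer 3: {5}
1 never appears.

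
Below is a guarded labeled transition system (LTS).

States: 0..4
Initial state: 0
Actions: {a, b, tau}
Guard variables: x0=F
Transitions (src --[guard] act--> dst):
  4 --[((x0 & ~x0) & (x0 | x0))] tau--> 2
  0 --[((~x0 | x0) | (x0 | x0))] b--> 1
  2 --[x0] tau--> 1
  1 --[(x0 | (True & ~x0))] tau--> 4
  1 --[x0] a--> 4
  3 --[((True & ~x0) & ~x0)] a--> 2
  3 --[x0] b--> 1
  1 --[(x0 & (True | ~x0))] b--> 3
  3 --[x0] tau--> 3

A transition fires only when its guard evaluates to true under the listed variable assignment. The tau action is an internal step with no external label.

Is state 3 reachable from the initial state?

Answer: UNREACHABLE

Trace:
Guard filter leaves 3 enabled edge(s).
Layer 0: {0}
Layer 1: {1}  total {0,1}
Layer 2: {4}  total {0,1,4}
Reachable = {0,1,4}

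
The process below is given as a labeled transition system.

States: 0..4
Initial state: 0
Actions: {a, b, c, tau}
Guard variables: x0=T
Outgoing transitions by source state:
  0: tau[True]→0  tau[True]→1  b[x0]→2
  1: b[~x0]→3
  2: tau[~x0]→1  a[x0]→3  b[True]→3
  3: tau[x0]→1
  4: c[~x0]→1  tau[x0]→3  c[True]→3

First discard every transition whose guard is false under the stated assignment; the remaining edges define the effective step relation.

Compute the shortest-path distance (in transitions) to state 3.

Answer: 2

Working:
Layered search for 3:
  L0 = {0}
  L1 = {1,2}
  L2 = {3}
3 enters at depth 2; path b·a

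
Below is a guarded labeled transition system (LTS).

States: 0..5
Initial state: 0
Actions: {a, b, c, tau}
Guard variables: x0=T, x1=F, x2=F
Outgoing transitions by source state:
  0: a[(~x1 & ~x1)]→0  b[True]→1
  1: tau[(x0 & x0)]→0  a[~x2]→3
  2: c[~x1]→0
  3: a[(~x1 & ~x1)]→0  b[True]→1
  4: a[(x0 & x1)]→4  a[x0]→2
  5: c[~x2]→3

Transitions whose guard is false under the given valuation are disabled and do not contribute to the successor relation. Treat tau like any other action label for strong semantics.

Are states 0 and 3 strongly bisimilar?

Refine partition for ~:
  round 0: {{0,1,2,3,4,5}}
  round 1: {{0,3},{1},{2,5},{4}}
Fixed point at round 2; 4 class(es).
0∈{0,3}, 3∈{0,3}

Answer: BISIMILAR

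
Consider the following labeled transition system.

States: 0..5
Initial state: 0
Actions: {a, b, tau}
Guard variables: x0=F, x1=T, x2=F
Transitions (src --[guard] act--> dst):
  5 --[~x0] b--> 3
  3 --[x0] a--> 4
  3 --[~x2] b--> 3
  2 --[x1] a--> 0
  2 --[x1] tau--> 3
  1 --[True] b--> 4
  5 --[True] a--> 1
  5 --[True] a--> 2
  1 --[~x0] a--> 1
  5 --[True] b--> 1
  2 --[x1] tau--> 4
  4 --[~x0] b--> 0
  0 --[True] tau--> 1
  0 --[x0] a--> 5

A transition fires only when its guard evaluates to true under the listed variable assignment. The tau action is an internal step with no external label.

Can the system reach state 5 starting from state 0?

Answer: UNREACHABLE

Trace:
After dropping false guards: 12 live edges.
Layer 0: {0}
Layer 1: {1}  total {0,1}
Layer 2: {4}  total {0,1,4}
Reachable = {0,1,4}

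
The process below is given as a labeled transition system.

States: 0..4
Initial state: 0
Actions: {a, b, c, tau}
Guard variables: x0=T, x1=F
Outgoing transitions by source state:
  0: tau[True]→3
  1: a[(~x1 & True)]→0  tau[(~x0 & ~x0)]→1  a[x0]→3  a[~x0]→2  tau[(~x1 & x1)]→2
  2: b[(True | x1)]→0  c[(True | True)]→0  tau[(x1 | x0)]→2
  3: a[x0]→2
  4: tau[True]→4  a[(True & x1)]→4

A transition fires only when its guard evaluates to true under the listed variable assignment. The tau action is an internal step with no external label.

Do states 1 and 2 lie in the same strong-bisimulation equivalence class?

Answer: NOT BISIMILAR

Analysis:
Compute ~ classes (split until stable):
  π0 = {{0,1,2,3,4}}
  π1 = {{0,4},{1,3},{2}}
  π2 = {{0},{1},{2},{3},{4}}
5 equivalence class(es) (converged in 3)
[1]={1}  [2]={2}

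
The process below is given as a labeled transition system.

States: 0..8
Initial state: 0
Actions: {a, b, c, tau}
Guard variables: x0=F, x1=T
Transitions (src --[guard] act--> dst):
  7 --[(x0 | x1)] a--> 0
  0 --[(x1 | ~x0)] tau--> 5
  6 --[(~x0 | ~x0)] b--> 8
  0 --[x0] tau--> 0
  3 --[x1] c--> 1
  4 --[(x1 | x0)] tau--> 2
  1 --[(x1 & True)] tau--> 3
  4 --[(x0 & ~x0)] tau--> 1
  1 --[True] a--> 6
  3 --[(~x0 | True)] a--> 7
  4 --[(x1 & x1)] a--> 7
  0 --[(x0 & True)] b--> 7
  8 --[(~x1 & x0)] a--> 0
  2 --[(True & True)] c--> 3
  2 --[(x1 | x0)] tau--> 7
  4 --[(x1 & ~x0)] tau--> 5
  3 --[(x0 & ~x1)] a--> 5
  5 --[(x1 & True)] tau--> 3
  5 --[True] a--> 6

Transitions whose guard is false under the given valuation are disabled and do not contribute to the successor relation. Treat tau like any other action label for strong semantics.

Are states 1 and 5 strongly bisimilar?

Refine partition for ~:
  P[0] = {{0,1,2,3,4,5,6,7,8}}
  P[1] = {{0},{1,4,5},{2},{3},{6},{7},{8}}
  P[2] = {{0},{1,5},{2},{3},{4},{6},{7},{8}}
stable after 3 split(s): 8 block(s)
class of 1: {1,5}; class of 5: {1,5}

Answer: BISIMILAR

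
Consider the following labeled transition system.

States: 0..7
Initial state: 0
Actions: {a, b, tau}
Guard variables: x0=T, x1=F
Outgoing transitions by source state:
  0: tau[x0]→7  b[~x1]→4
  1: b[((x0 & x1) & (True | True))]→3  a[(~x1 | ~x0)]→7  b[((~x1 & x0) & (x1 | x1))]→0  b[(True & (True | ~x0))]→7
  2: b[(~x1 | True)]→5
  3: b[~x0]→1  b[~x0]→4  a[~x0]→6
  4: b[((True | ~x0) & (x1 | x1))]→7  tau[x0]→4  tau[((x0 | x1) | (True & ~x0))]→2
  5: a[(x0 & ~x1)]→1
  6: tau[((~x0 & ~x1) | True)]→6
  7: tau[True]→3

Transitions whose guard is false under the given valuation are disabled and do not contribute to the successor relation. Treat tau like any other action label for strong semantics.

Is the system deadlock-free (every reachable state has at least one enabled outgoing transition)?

Answer: DEADLOCK at state 3

Trace:
R = {0,1,2,3,4,5,7}
  0: b→4  tau→7  [deg 2]
  1: a→7  b→7  [deg 2]
  2: b→5  [deg 1]
  3: ∅  [deadlock]
  4: tau→2  tau→4  [deg 2]
  5: a→1  [deg 1]
  7: tau→3  [deg 1]
trace reaching 3: tau·tau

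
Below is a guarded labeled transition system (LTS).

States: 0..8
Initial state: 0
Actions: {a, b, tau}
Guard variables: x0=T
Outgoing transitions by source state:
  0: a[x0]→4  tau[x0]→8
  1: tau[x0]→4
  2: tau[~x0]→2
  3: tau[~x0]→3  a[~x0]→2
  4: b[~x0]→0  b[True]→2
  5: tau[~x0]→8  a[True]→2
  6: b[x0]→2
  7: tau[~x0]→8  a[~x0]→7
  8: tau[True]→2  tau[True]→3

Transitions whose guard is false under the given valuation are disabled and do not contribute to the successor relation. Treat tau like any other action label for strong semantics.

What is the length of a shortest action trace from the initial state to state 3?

Answer: 2

Trace:
Breadth-first toward 3:
  L0 = {0}
  L1 = {4,8}
  L2 = {2,3}
first hit 3 at d=2 via tau·tau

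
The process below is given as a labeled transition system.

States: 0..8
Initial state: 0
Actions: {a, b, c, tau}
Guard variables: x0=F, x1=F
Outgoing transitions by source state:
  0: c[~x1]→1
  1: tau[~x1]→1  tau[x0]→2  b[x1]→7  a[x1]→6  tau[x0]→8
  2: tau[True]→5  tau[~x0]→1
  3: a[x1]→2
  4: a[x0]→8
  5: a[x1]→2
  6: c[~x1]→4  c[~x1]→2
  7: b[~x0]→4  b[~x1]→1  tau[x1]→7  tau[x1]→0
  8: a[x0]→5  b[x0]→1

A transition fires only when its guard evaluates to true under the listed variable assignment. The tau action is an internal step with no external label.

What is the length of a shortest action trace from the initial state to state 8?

Answer: UNREACHABLE

Working:
Breadth-first toward 8:
  depth 0: {0}
  depth 1: {1}
8 never appears.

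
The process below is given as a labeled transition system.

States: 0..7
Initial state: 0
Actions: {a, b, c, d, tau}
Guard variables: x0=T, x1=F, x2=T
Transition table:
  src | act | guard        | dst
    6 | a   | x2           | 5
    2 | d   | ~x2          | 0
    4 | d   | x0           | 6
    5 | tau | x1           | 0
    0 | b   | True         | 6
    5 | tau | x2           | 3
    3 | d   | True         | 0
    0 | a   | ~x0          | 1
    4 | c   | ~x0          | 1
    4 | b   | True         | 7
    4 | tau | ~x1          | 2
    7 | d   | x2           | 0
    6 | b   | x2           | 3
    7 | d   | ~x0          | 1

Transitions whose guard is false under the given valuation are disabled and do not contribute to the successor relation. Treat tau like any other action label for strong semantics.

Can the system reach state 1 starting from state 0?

Answer: UNREACHABLE

Analysis:
9 transition(s) survive guard evaluation.
L0 = {0}
L1 = {6}  total {0,6}
L2 = {3,5}  total {0,3,5,6}
R = {0,3,5,6}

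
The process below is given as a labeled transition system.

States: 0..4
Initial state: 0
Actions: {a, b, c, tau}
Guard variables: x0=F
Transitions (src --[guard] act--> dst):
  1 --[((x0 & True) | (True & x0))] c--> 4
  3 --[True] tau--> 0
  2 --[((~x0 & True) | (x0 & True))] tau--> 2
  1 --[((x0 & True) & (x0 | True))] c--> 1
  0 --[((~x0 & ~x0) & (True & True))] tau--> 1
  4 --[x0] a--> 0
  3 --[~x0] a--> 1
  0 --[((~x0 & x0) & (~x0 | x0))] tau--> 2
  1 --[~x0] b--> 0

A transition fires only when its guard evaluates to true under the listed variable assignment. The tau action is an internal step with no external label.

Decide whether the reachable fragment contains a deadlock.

R = {0,1}
  0: tau→1  [1 exit(s)]
  1: b→0  [1 exit(s)]

Answer: DEADLOCK-FREE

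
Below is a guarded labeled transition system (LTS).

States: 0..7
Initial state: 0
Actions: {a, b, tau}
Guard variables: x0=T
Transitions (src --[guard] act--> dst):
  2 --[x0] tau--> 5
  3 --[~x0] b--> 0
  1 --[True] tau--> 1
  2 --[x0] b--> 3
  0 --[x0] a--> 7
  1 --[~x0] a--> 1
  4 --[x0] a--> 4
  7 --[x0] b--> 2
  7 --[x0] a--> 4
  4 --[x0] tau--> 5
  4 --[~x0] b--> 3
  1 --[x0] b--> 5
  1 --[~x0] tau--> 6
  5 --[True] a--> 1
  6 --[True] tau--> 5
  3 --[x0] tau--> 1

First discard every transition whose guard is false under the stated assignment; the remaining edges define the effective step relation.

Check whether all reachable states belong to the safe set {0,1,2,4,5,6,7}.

Allowed set {0,1,2,4,5,6,7}
R = {0,1,2,3,4,5,7}
  0: ok
  1: ok
  2: ok
  3: VIOLATES
  4: ok
  5: ok
  7: ok
counterexample path to 3: a·b·b

Answer: INVARIANT VIOLATED at state 3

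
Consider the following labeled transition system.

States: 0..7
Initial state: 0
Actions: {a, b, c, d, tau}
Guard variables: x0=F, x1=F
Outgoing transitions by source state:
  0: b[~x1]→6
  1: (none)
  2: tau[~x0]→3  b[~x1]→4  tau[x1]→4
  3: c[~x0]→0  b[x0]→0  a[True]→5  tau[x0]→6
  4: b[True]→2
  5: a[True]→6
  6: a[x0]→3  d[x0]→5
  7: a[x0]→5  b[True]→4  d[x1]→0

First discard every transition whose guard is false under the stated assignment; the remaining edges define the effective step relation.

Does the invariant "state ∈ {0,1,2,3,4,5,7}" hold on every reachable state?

Answer: INVARIANT VIOLATED at state 6

Analysis:
Inv-set: {0,1,2,3,4,5,7}
Reach set: {0,6}
  0: ✓
  6: ✗ unsafe
reach 6 via b — violates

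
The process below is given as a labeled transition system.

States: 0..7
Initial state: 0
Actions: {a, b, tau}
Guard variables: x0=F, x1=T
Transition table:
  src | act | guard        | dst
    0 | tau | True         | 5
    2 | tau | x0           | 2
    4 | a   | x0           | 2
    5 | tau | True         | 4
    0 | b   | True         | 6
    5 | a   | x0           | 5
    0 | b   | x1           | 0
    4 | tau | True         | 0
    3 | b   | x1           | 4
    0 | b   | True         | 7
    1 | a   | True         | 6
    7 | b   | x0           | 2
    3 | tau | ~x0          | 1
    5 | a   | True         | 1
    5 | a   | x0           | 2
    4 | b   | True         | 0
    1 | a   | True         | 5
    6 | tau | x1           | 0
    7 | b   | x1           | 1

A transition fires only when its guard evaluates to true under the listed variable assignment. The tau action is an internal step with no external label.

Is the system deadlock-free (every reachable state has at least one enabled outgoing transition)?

Answer: DEADLOCK-FREE

Working:
R = {0,1,4,5,6,7}
  0: b→0  b→6  b→7  tau→5  [deg 4]
  1: a→5  a→6  [deg 2]
  4: b→0  tau→0  [deg 2]
  5: a→1  tau→4  [deg 2]
  6: tau→0  [deg 1]
  7: b→1  [deg 1]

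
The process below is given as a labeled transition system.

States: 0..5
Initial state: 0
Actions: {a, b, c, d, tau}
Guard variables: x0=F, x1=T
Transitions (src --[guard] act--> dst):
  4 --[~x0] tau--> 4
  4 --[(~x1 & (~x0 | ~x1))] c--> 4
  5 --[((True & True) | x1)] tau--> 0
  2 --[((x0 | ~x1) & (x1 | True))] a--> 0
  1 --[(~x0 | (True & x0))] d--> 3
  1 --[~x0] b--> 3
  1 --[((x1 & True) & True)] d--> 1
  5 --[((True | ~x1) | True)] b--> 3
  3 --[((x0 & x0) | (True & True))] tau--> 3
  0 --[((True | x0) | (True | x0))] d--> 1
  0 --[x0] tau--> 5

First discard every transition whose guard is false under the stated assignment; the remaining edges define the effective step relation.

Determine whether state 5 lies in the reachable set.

Answer: UNREACHABLE

Analysis:
Guard filter leaves 8 enabled edge(s).
Layer 0: {0}
Layer 1: {1}  total {0,1}
Layer 2: {3}  total {0,1,3}
Reach set: {0,1,3}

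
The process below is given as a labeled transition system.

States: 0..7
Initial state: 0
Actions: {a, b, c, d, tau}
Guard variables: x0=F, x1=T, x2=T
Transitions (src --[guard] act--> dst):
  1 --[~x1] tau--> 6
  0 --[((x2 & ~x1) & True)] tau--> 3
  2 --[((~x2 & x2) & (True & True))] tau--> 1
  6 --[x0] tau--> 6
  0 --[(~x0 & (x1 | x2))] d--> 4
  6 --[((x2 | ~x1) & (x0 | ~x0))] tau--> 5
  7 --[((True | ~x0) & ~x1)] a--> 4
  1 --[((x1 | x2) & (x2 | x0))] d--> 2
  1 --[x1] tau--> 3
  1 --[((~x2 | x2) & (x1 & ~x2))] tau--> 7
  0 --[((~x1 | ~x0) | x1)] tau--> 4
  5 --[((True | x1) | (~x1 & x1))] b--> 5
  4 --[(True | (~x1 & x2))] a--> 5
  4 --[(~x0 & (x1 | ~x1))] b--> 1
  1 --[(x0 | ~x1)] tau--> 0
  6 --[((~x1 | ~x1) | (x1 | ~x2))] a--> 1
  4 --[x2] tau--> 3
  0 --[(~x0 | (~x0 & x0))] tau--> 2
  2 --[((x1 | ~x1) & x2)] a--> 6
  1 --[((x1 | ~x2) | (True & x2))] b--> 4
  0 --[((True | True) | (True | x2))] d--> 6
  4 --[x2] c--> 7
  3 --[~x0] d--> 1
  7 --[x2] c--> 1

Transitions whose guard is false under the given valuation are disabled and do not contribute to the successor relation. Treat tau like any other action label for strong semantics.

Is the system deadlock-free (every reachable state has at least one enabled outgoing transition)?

Reach set: {0,1,2,3,4,5,6,7}
  0: d→4  d→6  tau→2  tau→4  [4 out]
  1: b→4  d→2  tau→3  [3 out]
  2: a→6  [1 out]
  3: d→1  [1 out]
  4: a→5  b→1  c→7  tau→3  [4 out]
  5: b→5  [1 out]
  6: a→1  tau→5  [2 out]
  7: c→1  [1 out]

Answer: DEADLOCK-FREE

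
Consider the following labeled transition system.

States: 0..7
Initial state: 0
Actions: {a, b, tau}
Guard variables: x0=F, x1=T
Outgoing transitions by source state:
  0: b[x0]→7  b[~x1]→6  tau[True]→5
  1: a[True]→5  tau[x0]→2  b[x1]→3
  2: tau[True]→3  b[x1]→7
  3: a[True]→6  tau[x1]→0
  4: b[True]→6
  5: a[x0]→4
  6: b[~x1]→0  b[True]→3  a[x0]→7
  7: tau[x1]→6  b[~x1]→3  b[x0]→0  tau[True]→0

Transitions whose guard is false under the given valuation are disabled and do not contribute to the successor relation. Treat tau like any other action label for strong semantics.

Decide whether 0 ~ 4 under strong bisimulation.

Answer: NOT BISIMILAR

Analysis:
Bisimulation quotient by refinement:
  π0 = {{0,1,2,3,4,5,6,7}}
  π1 = {{0,7},{1},{2},{3},{4,6},{5}}
  π2 = {{0},{1},{2},{3},{4},{5},{6},{7}}
8 equivalence class(es) (converged in 3)
class of 0: {0}; class of 4: {4}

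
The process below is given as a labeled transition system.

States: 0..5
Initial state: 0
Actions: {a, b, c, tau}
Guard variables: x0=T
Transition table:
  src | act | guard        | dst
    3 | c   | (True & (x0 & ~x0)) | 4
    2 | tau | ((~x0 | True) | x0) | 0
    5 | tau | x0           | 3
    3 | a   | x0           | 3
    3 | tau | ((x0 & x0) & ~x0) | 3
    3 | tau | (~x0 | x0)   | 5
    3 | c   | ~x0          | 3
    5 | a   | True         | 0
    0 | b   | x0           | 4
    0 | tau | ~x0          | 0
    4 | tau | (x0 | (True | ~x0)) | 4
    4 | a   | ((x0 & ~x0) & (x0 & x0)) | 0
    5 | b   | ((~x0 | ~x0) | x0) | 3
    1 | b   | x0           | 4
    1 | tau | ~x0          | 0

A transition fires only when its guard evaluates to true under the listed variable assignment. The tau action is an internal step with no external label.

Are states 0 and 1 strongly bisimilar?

Answer: BISIMILAR

Trace:
Bisimulation quotient by refinement:
  π0 = {{0,1,2,3,4,5}}
  π1 = {{0,1},{2,4},{3},{5}}
  π2 = {{0,1},{2},{3},{4},{5}}
5 equivalence class(es) (converged in 3)
0∈{0,1}, 1∈{0,1}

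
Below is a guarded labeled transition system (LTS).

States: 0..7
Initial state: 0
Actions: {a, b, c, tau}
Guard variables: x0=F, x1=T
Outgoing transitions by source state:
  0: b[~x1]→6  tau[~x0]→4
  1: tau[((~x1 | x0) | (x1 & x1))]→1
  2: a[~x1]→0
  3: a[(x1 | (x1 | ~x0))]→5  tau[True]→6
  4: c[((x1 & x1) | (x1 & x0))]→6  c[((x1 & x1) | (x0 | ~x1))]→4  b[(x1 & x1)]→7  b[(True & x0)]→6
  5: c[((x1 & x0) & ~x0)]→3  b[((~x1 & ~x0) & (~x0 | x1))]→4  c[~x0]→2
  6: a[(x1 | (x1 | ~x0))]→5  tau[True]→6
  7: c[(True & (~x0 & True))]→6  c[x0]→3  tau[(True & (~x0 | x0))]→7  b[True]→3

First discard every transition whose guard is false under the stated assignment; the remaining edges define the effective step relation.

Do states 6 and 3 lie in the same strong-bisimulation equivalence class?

Answer: BISIMILAR

Working:
Bisimulation quotient by refinement:
  π0 = {{0,1,2,3,4,5,6,7}}
  π1 = {{0,1},{2},{3,6},{4},{5},{7}}
  π2 = {{0},{1},{2},{3,6},{4},{5},{7}}
7 equivalence class(es) (converged in 3)
[6]={3,6}  [3]={3,6}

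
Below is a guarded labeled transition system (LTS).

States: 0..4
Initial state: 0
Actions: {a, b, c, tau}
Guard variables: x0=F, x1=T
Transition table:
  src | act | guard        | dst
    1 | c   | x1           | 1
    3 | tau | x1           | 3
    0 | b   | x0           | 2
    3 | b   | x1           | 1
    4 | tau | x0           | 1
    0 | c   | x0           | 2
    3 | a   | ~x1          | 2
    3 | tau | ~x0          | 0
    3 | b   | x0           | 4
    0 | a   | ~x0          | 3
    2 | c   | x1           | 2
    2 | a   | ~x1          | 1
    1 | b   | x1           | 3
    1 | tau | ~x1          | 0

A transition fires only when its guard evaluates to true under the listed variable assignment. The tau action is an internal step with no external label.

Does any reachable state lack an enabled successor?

Answer: DEADLOCK-FREE

Trace:
R = {0,1,3}
  0: a→3  [deg 1]
  1: b→3  c→1  [deg 2]
  3: b→1  tau→0  tau→3  [deg 3]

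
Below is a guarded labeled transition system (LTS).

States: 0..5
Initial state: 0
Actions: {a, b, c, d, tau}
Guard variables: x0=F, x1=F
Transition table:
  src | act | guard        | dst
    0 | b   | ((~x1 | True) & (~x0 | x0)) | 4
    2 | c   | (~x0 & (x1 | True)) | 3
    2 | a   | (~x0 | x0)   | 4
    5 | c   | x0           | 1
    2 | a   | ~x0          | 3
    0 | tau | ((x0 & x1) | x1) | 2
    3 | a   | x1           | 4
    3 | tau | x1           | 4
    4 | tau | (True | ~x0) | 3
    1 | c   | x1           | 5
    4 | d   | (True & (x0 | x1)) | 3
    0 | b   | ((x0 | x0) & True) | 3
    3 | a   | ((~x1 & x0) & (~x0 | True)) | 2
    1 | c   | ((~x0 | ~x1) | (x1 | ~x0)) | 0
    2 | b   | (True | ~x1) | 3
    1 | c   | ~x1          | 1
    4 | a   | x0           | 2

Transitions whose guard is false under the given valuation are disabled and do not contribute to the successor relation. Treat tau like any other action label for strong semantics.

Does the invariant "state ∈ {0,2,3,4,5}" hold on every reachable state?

Allowed set {0,2,3,4,5}
Reachable = {0,3,4}
  0: ✓
  3: ✓
  4: ✓

Answer: INVARIANT HOLDS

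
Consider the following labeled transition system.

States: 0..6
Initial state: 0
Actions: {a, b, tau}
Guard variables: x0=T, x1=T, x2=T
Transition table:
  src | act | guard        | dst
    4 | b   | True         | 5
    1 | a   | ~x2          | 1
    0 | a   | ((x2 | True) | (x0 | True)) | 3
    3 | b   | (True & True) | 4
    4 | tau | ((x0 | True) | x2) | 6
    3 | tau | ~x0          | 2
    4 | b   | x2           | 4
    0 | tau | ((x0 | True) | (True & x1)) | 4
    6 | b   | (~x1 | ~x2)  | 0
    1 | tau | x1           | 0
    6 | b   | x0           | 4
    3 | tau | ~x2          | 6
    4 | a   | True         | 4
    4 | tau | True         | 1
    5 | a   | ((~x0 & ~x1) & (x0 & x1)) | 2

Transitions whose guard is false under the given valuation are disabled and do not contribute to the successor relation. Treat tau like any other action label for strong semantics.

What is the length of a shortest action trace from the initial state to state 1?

Layered search for 1:
  depth 0: {0}
  depth 1: {3,4}
  depth 2: {1,5,6}
1 enters at depth 2; path tau·tau

Answer: 2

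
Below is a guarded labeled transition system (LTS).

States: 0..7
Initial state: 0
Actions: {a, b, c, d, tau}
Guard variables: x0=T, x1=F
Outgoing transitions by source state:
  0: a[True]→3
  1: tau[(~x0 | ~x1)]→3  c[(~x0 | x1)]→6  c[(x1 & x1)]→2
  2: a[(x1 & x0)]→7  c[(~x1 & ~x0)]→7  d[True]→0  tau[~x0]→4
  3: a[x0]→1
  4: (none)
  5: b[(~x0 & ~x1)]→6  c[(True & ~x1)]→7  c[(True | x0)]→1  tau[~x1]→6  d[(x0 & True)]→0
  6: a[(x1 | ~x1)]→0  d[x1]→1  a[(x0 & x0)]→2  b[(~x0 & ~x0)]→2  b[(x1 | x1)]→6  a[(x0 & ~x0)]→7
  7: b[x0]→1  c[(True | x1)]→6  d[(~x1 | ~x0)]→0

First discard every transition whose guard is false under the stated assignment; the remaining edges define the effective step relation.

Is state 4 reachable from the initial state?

Answer: UNREACHABLE

Analysis:
After dropping false guards: 13 live edges.
depth 0: {0}
depth 1: {3}  cumulative {0,3}
depth 2: {1}  cumulative {0,1,3}
Reachable = {0,1,3}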